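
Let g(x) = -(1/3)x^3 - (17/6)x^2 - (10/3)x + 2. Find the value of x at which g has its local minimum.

-5

Critical points: g'(x) = -x^2 - (17/3)x - 10/3 vanishes at x = -5, -2/3.
Since g''(x) = -2x - 17/3, we get g''(-5) = 13/3 > 0 ⇒ local minimum; g''(-2/3) = -13/3 < 0 ⇒ local maximum.
So the local minimum value is g(-5) = -21/2.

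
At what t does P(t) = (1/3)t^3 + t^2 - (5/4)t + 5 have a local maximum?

P'(t) = t^2 + 2t - 5/4 = 0 at t = -5/2, 1/2.
Second-derivative test with P''(t) = 2t + 2: P''(-5/2) = -3 < 0 ⇒ local maximum; P''(1/2) = 3 > 0 ⇒ local minimum.
Thus P has its local maximum at t = -5/2, with value 55/6.

-5/2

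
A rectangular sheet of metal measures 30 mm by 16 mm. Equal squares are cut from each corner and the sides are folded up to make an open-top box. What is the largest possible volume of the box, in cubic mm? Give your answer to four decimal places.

With cut size x, the volume is V(x) = x(30 − 2x)(16 − 2x) for 0 < x < 8.
V'(x) = 12x^2 − 184x + 480. Setting V'(x) = 0 gives x ≈ 3.3333 (the root in (0, 8)).
V''(x) = 24x − 184 is negative there, so this is the maximum; V ≈ 725.9259.

725.9259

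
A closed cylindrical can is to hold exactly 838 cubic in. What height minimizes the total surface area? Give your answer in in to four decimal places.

10.2184

With radius r and height h, πr²h = 838 so h = 838/(πr²), and S(r) = 2πr² + 2πrh = 2πr² + 2·838/r.
S'(r) = 4πr − 2·838/r² = 0 ⇒ r³ = 838/(2π), so r ≈ 5.1092 and h = 2r ≈ 10.2184.
S''(r) = 4π + 4·838/r³ > 0, so this is the minimum; S ≈ 492.0515.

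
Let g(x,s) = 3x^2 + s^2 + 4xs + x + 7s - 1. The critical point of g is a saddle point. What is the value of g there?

29

∂g/∂x = 6x + 4s + 1 = 0 and ∂g/∂s = 4x + 2s + 7 = 0, so (x, s) = (-13/2, 19/2).
The Hessian has g_{xx} = 6, g_{ss} = 2, g_{xs} = 4, giving D = -4 < 0, so the point is a saddle point.
g(-13/2, 19/2) = 29.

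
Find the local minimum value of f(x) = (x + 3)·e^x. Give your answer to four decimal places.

Differentiating with the product rule gives f'(x) = (x + 4)·e^x. Since e^x > 0, the only critical point is x = -4.
f''(-4) has the same sign as 1 > 0, so this is a local minimum.
f(-4) = (-1)·e^(-4) ≈ -0.0183.

-0.0183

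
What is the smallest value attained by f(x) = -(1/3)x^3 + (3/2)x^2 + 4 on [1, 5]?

-1/6

Differentiating, f'(x) = -x^2 + 3x; whose only zero in [1, 5] is x = 3.
Evaluating at the critical points and endpoints: f(1) = 31/6, f(3) = 17/2, f(5) = -1/6.
The minimum over the interval is -1/6, attained at x = 5.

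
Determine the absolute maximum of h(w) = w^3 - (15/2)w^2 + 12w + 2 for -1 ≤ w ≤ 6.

h'(w) = 3w^2 - 15w + 12, which vanishes at w = 1 and w = 4.
Candidates: h(-1) = -37/2; h(1) = 15/2; h(4) = -6; h(6) = 20.
Hence the absolute maximum is 20 at w = 6.

20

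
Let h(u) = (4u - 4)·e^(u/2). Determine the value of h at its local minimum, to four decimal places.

h'(u) = 4·e^(u/2) + (4u - 4)·(1/2)·e^(u/2) = (2u + 2)·e^(u/2). Since e^(u/2) > 0, the only critical point is u = -1.
h''(-1) has the same sign as 2 > 0, so this is a local minimum.
h(-1) = (-8)·e^(-1/2) ≈ -4.8522.

-4.8522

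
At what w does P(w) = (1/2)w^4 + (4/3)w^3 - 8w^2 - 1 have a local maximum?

Critical points: P'(w) = 2w^3 + 4w^2 - 16w vanishes at w = -4, 0, 2.
Since P''(w) = 6w^2 + 8w - 16, we get P''(-4) = 48 > 0 ⇒ local minimum; P''(0) = -16 < 0 ⇒ local maximum; P''(2) = 24 > 0 ⇒ local minimum.
The local maximum is P(0) = -1.

0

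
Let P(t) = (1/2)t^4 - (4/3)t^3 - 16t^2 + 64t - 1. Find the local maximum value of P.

181/3

P'(t) = 2t^3 - 4t^2 - 32t + 64. Setting P'(t) = 0 gives t ∈ {-4, 2, 4}.
Second-derivative test with P''(t) = 6t^2 - 8t - 32: P''(-4) = 96 > 0 ⇒ local minimum; P''(2) = -24 < 0 ⇒ local maximum; P''(4) = 32 > 0 ⇒ local minimum.
The local maximum is P(2) = 181/3.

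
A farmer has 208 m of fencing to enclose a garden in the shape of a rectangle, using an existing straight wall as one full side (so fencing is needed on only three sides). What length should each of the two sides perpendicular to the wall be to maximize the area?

Let the sides perpendicular to the wall have length x and the parallel side y, so 2x + y = 208 and the area is A = xy = x(208 − 2x).
A'(x) = 208 − 4x = 0 gives x = 52, and A''(x) = −4 < 0 confirms a maximum.
Then y = 208 − 2·52 = 104 and A = 5408.

52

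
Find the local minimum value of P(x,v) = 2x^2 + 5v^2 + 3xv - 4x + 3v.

∂P/∂x = 4x + 3v - 4 = 0 and ∂P/∂v = 3x + 10v + 3 = 0, so (x, v) = (49/31, -24/31).
The Hessian has P_{xx} = 4, P_{vv} = 10, P_{xv} = 3, giving D = 31 > 0 with P_{xx} > 0, so the point is a local minimum.
P(49/31, -24/31) = -134/31.

-134/31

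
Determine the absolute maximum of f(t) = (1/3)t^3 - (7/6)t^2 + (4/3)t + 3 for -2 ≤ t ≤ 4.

f'(t) = t^2 - (7/3)t + 4/3, which vanishes at t = 1 and t = 4/3.
Compare values at every candidate in [-2, 4]: f(-2) = -7; f(1) = 7/2; f(4/3) = 283/81; f(4) = 11.
Hence the absolute maximum is 11 at t = 4.

11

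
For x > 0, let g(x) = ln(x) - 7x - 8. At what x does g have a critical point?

1/7

g'(x) = 1/x − 7 = 0 gives x = 1/7.
g''(x) = -1/x², which is negative for x > 0, so this is a local maximum.
g(1/7) = 1·ln(1/7) - 1 - 8 ≈ -10.9459.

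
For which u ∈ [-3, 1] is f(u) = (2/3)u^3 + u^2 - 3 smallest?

-3

Differentiating, f'(u) = 2u^2 + 2u; which vanishes at u = -1 and u = 0.
Compare values at every candidate in [-3, 1]: f(-3) = -12; f(-1) = -8/3; f(0) = -3; f(1) = -4/3.
So the minimum is f(-3) = -12.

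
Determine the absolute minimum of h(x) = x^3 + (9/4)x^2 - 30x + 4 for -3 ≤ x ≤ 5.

-661/16

h'(x) = 3x^2 + (9/2)x - 30, whose only zero in [-3, 5] is x = 5/2.
Candidates: h(-3) = 349/4,  h(5/2) = -661/16,  h(5) = 141/4.
The minimum over the interval is -661/16, attained at x = 5/2.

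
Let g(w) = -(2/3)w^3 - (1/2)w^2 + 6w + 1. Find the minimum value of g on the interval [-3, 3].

g'(w) = -2w^2 - w + 6, which vanishes at w = -2 and w = 3/2.
Evaluating at the critical points and endpoints: g(-3) = -7/2,  g(-2) = -23/3,  g(3/2) = 53/8,  g(3) = -7/2.
So the minimum is g(-2) = -23/3.

-23/3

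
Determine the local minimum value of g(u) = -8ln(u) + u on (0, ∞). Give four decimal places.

-8.6355

g'(u) = -8/u + 1 = 0 gives u = 8.
g''(u) = 8/u², which is positive for u > 0, so this is a local minimum.
g(8) = -8·ln(8) + 8 ≈ -8.6355.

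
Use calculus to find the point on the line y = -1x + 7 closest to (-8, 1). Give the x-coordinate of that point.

Minimize D(x)^2 = (x + 8)^2 + (-x + 6)^2.
d/dx[D^2] = 2(x + 8) + 2·(-1)·(-x + 6) = 0 ⇒ x = -1.
Then y = 8 and the distance is √(98) ≈ 9.8995.

-1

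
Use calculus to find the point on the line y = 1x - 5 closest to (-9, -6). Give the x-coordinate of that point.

Minimize D(x)^2 = (x + 9)^2 + (x + 1)^2.
d/dx[D^2] = 2(x + 9) + 2·1·(x + 1) = 0 ⇒ x = -5.
Then y = -10 and the distance is √(32) ≈ 5.6569.

-5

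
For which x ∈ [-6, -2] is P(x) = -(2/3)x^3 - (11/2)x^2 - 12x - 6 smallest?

P'(x) = -2x^2 - 11x - 12, whose only zero in [-6, -2] is x = -4.
Candidates: P(-6) = 12, P(-4) = -10/3, P(-2) = 4/3.
Hence the absolute minimum is -10/3 at x = -4.

-4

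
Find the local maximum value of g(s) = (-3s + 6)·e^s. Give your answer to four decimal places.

Differentiating with the product rule gives g'(s) = (-3s + 3)·e^s. Since e^s > 0, the only critical point is s = 1.
g''(1) has the same sign as -3 < 0, so this is a local maximum.
g(1) = (3)·e^(1) ≈ 8.1548.

8.1548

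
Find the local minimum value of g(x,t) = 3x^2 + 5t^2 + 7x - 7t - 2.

-128/15

∂g/∂x = 6x + 7 = 0 and ∂g/∂t = 10t - 7 = 0, so (x, t) = (-7/6, 7/10).
The Hessian has g_{xx} = 6, g_{tt} = 10, g_{xt} = 0, giving D = 60 > 0 with g_{xx} > 0, so the point is a local minimum.
g(-7/6, 7/10) = -128/15.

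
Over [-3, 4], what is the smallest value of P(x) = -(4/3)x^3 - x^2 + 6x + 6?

The derivative is -4x^2 - 2x + 6, which vanishes at x = -3/2 and x = 1.
Candidates: P(-3) = 15,  P(-3/2) = -3/4,  P(1) = 29/3,  P(4) = -214/3.
The minimum over the interval is -214/3, attained at x = 4.

-214/3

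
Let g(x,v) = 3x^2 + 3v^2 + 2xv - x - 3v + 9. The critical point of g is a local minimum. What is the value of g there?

∂g/∂x = 6x + 2v - 1 = 0 and ∂g/∂v = 2x + 6v - 3 = 0, so (x, v) = (0, 1/2).
The Hessian has g_{xx} = 6, g_{vv} = 6, g_{xv} = 2, giving D = 32 > 0 with g_{xx} > 0, so the point is a local minimum.
g(0, 1/2) = 33/4.

33/4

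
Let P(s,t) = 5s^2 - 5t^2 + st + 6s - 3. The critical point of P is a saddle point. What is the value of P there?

∂P/∂s = 10s + t + 6 = 0 and ∂P/∂t = s - 10t = 0, so (s, t) = (-60/101, -6/101).
The Hessian has P_{ss} = 10, P_{tt} = -10, P_{st} = 1, giving D = -101 < 0, so the point is a saddle point.
P(-60/101, -6/101) = -483/101.

-483/101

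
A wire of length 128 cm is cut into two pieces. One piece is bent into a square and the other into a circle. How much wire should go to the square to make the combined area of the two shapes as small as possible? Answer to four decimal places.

Let x be the length used for the square. Square side x/4; circle radius (128−x)/(2π).
A(x) = (x/4)² + π·((128−x)/(2π))² = x²/16 + (128−x)²/(4π) for 0 ≤ x ≤ 128. A'(x) = x/8 − (128−x)/(2π) = 0 gives x = 4·128/(π+4) ≈ 71.6927.
A'' = 1/8 + 1/(2π) > 0, so this gives the minimum combined area; x ≈ 71.6927 cm to the square.

71.6927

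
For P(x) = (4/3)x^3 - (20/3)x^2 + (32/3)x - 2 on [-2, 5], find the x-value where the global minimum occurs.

-2

The derivative is 4x^2 - (40/3)x + 32/3, which vanishes at x = 4/3 and x = 2.
Evaluating at the critical points and endpoints: P(-2) = -182/3,  P(4/3) = 286/81,  P(2) = 10/3,  P(5) = 154/3.
So the minimum is P(-2) = -182/3.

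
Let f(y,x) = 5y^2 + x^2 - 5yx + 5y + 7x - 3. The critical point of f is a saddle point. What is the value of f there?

86

∂f/∂y = 10y - 5x + 5 = 0 and ∂f/∂x = -5y + 2x + 7 = 0, so (y, x) = (9, 19).
The Hessian has f_{yy} = 10, f_{xx} = 2, f_{yx} = -5, giving D = -5 < 0, so the point is a saddle point.
f(9, 19) = 86.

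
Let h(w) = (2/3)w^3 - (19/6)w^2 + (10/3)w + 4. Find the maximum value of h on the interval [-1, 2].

406/81

The derivative is 2w^2 - (19/3)w + 10/3, whose only zero in [-1, 2] is w = 2/3.
Candidates: h(-1) = -19/6,  h(2/3) = 406/81,  h(2) = 10/3.
Hence the absolute maximum is 406/81 at w = 2/3.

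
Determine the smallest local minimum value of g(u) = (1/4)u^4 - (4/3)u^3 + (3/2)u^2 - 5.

-29/4

Critical points: g'(u) = u^3 - 4u^2 + 3u vanishes at u = 0, 1, 3.
g''(u) = 3u^2 - 8u + 3. g''(0) = 3 > 0 ⇒ local minimum; g''(1) = -2 < 0 ⇒ local maximum; g''(3) = 6 > 0 ⇒ local minimum.
So the smallest local minimum value is g(3) = -29/4.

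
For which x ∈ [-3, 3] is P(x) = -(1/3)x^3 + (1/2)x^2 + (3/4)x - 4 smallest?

The derivative is -x^2 + x + 3/4, which vanishes at x = -1/2 and x = 3/2.
Compare values at every candidate in [-3, 3]: P(-3) = 29/4, P(-1/2) = -101/24, P(3/2) = -23/8, P(3) = -25/4.
Hence the absolute minimum is -25/4 at x = 3.

3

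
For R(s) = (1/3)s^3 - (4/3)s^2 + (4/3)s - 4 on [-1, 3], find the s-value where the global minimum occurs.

Differentiating, R'(s) = s^2 - (8/3)s + 4/3; which vanishes at s = 2/3 and s = 2.
Evaluating at the critical points and endpoints: R(-1) = -7; R(2/3) = -292/81; R(2) = -4; R(3) = -3.
The minimum over the interval is -7, attained at s = -1.

-1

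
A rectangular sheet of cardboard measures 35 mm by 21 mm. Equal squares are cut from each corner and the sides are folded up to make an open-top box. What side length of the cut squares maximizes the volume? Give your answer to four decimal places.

4.2480

With cut size x, the volume is V(x) = x(35 − 2x)(21 − 2x) for 0 < x < 10.5.
V'(x) = 12x^2 − 224x + 735. Setting V'(x) = 0 gives x ≈ 4.2480 (the root in (0, 10.5)).
V''(x) = 24x − 224 is negative there, so this is the maximum; V ≈ 1407.8128.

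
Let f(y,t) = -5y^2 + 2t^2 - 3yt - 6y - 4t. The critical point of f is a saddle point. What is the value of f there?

64/49

∂f/∂y = -10y - 3t - 6 = 0 and ∂f/∂t = -3y + 4t - 4 = 0, so (y, t) = (-36/49, 22/49).
The Hessian has f_{yy} = -10, f_{tt} = 4, f_{yt} = -3, giving D = -49 < 0, so the point is a saddle point.
f(-36/49, 22/49) = 64/49.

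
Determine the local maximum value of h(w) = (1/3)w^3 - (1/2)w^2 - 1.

h'(w) = w^2 - w. Setting h'(w) = 0 gives w ∈ {0, 1}.
Second-derivative test with h''(w) = 2w - 1: h''(0) = -1 < 0 ⇒ local maximum; h''(1) = 1 > 0 ⇒ local minimum.
The local maximum is h(0) = -1.

-1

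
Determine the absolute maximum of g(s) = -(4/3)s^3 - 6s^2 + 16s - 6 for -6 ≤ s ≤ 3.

The derivative is -4s^2 - 12s + 16, which vanishes at s = -4 and s = 1.
Candidates: g(-6) = -30, g(-4) = -242/3, g(1) = 8/3, g(3) = -48.
The maximum over the interval is 8/3, attained at s = 1.

8/3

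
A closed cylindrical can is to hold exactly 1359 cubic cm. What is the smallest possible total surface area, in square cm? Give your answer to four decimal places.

With radius r and height h, πr²h = 1359 so h = 1359/(πr²), and S(r) = 2πr² + 2πrh = 2πr² + 2·1359/r.
S'(r) = 4πr − 2·1359/r² = 0 ⇒ r³ = 1359/(2π), so r ≈ 6.0027 and h = 2r ≈ 12.0054.
S''(r) = 4π + 4·1359/r³ > 0, so this is the minimum; S ≈ 679.1945.

679.1945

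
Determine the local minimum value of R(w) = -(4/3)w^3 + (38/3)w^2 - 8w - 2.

R'(w) = -4w^2 + (76/3)w - 8 = 0 at w = 1/3, 6.
Second-derivative test with R''(w) = -8w + 76/3: R''(1/3) = 68/3 > 0 ⇒ local minimum; R''(6) = -68/3 < 0 ⇒ local maximum.
The local minimum is R(1/3) = -268/81.

-268/81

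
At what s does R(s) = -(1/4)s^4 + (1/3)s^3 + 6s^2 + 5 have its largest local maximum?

4

R'(s) = -s^3 + s^2 + 12s. Setting R'(s) = 0 gives s ∈ {-3, 0, 4}.
Second-derivative test with R''(s) = -3s^2 + 2s + 12: R''(-3) = -21 < 0 ⇒ local maximum; R''(0) = 12 > 0 ⇒ local minimum; R''(4) = -28 < 0 ⇒ local maximum.
Thus R has its largest local maximum at s = 4, with value 175/3.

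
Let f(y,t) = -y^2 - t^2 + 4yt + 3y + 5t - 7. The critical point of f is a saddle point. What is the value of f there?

-89/6

∂f/∂y = -2y + 4t + 3 = 0 and ∂f/∂t = 4y - 2t + 5 = 0, so (y, t) = (-13/6, -11/6).
The Hessian has f_{yy} = -2, f_{tt} = -2, f_{yt} = 4, giving D = -12 < 0, so the point is a saddle point.
f(-13/6, -11/6) = -89/6.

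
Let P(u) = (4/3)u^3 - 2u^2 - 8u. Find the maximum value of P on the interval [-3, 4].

64/3

P'(u) = 4u^2 - 4u - 8, which vanishes at u = -1 and u = 2.
Candidates: P(-3) = -30,  P(-1) = 14/3,  P(2) = -40/3,  P(4) = 64/3.
So the maximum is P(4) = 64/3.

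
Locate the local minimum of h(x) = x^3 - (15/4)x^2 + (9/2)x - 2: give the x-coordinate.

h'(x) = 3x^2 - (15/2)x + 9/2 = 0 at x = 1, 3/2.
h''(x) = 6x - 15/2. h''(1) = -3/2 < 0 ⇒ local maximum; h''(3/2) = 3/2 > 0 ⇒ local minimum.
So the local minimum value is h(3/2) = -5/16.

3/2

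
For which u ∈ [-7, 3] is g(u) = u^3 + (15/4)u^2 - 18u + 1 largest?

g'(u) = 3u^2 + (15/2)u - 18, which vanishes at u = -4 and u = 3/2.
Evaluating at the critical points and endpoints: g(-7) = -129/4, g(-4) = 69, g(3/2) = -227/16, g(3) = 31/4.
So the maximum is g(-4) = 69.

-4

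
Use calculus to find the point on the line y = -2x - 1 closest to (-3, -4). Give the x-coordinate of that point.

Minimize D(x)^2 = (x + 3)^2 + (-2x + 3)^2.
d/dx[D^2] = 2(x + 3) + 2·(-2)·(-2x + 3) = 0 ⇒ x = 3/5.
Then y = -11/5 and the distance is √(81/5) ≈ 4.0249.

3/5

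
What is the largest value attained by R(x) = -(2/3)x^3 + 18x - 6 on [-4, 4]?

30

R'(x) = -2x^2 + 18, which vanishes at x = -3 and x = 3.
Compare values at every candidate in [-4, 4]: R(-4) = -106/3, R(-3) = -42, R(3) = 30, R(4) = 70/3.
Hence the absolute maximum is 30 at x = 3.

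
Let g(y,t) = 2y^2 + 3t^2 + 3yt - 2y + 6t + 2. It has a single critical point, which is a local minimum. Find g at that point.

∂g/∂y = 4y + 3t - 2 = 0 and ∂g/∂t = 3y + 6t + 6 = 0, so (y, t) = (2, -2).
The Hessian has g_{yy} = 4, g_{tt} = 6, g_{yt} = 3, giving D = 15 > 0 with g_{yy} > 0, so the point is a local minimum.
g(2, -2) = -6.

-6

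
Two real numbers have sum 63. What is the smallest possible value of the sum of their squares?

3969/2

With a + b = 63, a^2 + b^2 = a^2 + (63 − a)^2.
The derivative 2a − 2(63 − a) = 4a − 126 vanishes at a = 63/2; second derivative 4 > 0, a minimum.
The minimum is 2·(63/2)^2 = 3969/2.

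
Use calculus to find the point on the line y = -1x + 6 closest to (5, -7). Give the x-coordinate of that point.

9

Minimize D(x)^2 = (x - 5)^2 + (-x + 13)^2.
d/dx[D^2] = 2(x - 5) + 2·(-1)·(-x + 13) = 0 ⇒ x = 9.
Then y = -3 and the distance is √(32) ≈ 5.6569.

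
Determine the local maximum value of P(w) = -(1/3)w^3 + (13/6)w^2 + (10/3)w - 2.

163/6

P'(w) = -w^2 + (13/3)w + 10/3. Setting P'(w) = 0 gives w ∈ {-2/3, 5}.
Second-derivative test with P''(w) = -2w + 13/3: P''(-2/3) = 17/3 > 0 ⇒ local minimum; P''(5) = -17/3 < 0 ⇒ local maximum.
The local maximum is P(5) = 163/6.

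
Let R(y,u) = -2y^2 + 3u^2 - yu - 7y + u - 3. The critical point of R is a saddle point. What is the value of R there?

∂R/∂y = -4y - u - 7 = 0 and ∂R/∂u = -y + 6u + 1 = 0, so (y, u) = (-41/25, -11/25).
The Hessian has R_{yy} = -4, R_{uu} = 6, R_{yu} = -1, giving D = -25 < 0, so the point is a saddle point.
R(-41/25, -11/25) = 63/25.

63/25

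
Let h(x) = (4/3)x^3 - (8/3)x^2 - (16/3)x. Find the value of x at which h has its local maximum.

h'(x) = 4x^2 - (16/3)x - 16/3 = 0 at x = -2/3, 2.
Since h''(x) = 8x - 16/3, we get h''(-2/3) = -32/3 < 0 ⇒ local maximum; h''(2) = 32/3 > 0 ⇒ local minimum.
Thus h has its local maximum at x = -2/3, with value 160/81.

-2/3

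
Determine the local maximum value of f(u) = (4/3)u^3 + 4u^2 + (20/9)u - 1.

19/81

Critical points: f'(u) = 4u^2 + 8u + 20/9 vanishes at u = -5/3, -1/3.
f''(u) = 8u + 8. f''(-5/3) = -16/3 < 0 ⇒ local maximum; f''(-1/3) = 16/3 > 0 ⇒ local minimum.
So the local maximum value is f(-5/3) = 19/81.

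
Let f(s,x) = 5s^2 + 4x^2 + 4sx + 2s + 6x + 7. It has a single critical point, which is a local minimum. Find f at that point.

∂f/∂s = 10s + 4x + 2 = 0 and ∂f/∂x = 4s + 8x + 6 = 0, so (s, x) = (1/8, -13/16).
The Hessian has f_{ss} = 10, f_{xx} = 8, f_{sx} = 4, giving D = 64 > 0 with f_{ss} > 0, so the point is a local minimum.
f(1/8, -13/16) = 75/16.

75/16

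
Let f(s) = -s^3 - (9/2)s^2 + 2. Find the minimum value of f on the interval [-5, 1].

Differentiating, f'(s) = -3s^2 - 9s; which vanishes at s = -3 and s = 0.
Candidates: f(-5) = 29/2,  f(-3) = -23/2,  f(0) = 2,  f(1) = -7/2.
So the minimum is f(-3) = -23/2.

-23/2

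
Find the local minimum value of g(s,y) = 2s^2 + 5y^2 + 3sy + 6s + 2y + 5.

3/31

∂g/∂s = 4s + 3y + 6 = 0 and ∂g/∂y = 3s + 10y + 2 = 0, so (s, y) = (-54/31, 10/31).
The Hessian has g_{ss} = 4, g_{yy} = 10, g_{sy} = 3, giving D = 31 > 0 with g_{ss} > 0, so the point is a local minimum.
g(-54/31, 10/31) = 3/31.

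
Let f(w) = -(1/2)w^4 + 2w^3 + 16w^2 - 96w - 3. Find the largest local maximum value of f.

381

f'(w) = -2w^3 + 6w^2 + 32w - 96 = 0 at w = -4, 3, 4.
Since f''(w) = -6w^2 + 12w + 32, we get f''(-4) = -112 < 0 ⇒ local maximum; f''(3) = 14 > 0 ⇒ local minimum; f''(4) = -16 < 0 ⇒ local maximum.
Thus f has its largest local maximum at w = -4, with value 381.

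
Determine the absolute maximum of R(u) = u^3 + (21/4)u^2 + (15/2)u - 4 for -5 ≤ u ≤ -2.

-89/16

R'(u) = 3u^2 + (21/2)u + 15/2, whose only zero in [-5, -2] is u = -5/2.
Compare values at every candidate in [-5, -2]: R(-5) = -141/4, R(-5/2) = -89/16, R(-2) = -6.
The maximum over the interval is -89/16, attained at u = -5/2.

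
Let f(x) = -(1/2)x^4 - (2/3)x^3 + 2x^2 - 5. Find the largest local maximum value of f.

Critical points: f'(x) = -2x^3 - 2x^2 + 4x vanishes at x = -2, 0, 1.
Since f''(x) = -6x^2 - 4x + 4, we get f''(-2) = -12 < 0 ⇒ local maximum; f''(0) = 4 > 0 ⇒ local minimum; f''(1) = -6 < 0 ⇒ local maximum.
Thus f has its largest local maximum at x = -2, with value 1/3.

1/3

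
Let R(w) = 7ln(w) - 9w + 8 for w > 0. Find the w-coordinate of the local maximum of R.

7/9

R'(w) = 7/w − 9 = 0 gives w = 7/9.
R''(w) = -7/w², which is negative for w > 0, so this is a local maximum.
R(7/9) = 7·ln(7/9) - 7 + 8 ≈ -0.7592.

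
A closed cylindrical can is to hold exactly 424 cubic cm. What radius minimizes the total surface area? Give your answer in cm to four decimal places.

4.0713

With radius r and height h, πr²h = 424 so h = 424/(πr²), and S(r) = 2πr² + 2πrh = 2πr² + 2·424/r.
S'(r) = 4πr − 2·424/r² = 0 ⇒ r³ = 424/(2π), so r ≈ 4.0713 and h = 2r ≈ 8.1425.
S''(r) = 4π + 4·424/r³ > 0, so this is the minimum; S ≈ 312.4341.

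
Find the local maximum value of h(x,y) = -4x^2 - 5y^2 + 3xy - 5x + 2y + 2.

∂h/∂x = -8x + 3y - 5 = 0 and ∂h/∂y = 3x - 10y + 2 = 0, so (x, y) = (-44/71, 1/71).
The Hessian has h_{xx} = -8, h_{yy} = -10, h_{xy} = 3, giving D = 71 > 0 with h_{xx} < 0, so the point is a local maximum.
h(-44/71, 1/71) = 253/71.

253/71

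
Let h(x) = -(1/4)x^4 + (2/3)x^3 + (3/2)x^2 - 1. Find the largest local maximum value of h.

Critical points: h'(x) = -x^3 + 2x^2 + 3x vanishes at x = -1, 0, 3.
Since h''(x) = -3x^2 + 4x + 3, we get h''(-1) = -4 < 0 ⇒ local maximum; h''(0) = 3 > 0 ⇒ local minimum; h''(3) = -12 < 0 ⇒ local maximum.
The largest local maximum is h(3) = 41/4.

41/4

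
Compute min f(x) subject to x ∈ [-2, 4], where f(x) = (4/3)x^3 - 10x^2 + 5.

Differentiating, f'(x) = 4x^2 - 20x; whose only zero in [-2, 4] is x = 0.
Compare values at every candidate in [-2, 4]: f(-2) = -137/3, f(0) = 5, f(4) = -209/3.
The minimum over the interval is -209/3, attained at x = 4.

-209/3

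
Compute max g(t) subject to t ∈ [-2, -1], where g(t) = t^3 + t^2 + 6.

6

Differentiating, g'(t) = 3t^2 + 2t; which has no zeros in [-2, -1].
Evaluating at the critical points and endpoints: g(-2) = 2,  g(-1) = 6.
So the maximum is g(-1) = 6.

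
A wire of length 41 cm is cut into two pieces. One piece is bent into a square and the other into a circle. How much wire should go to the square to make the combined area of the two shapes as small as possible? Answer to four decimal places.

Let x be the length used for the square. Square side x/4; circle radius (41−x)/(2π).
A(x) = (x/4)² + π·((41−x)/(2π))² = x²/16 + (41−x)²/(4π) for 0 ≤ x ≤ 41. A'(x) = x/8 − (41−x)/(2π) = 0 gives x = 4·41/(π+4) ≈ 22.9641.
A'' = 1/8 + 1/(2π) > 0, so this gives the minimum combined area; x ≈ 22.9641 cm to the square.

22.9641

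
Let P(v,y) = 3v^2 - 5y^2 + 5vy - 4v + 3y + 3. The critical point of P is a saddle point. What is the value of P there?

∂P/∂v = 6v + 5y - 4 = 0 and ∂P/∂y = 5v - 10y + 3 = 0, so (v, y) = (5/17, 38/85).
The Hessian has P_{vv} = 6, P_{yy} = -10, P_{vy} = 5, giving D = -85 < 0, so the point is a saddle point.
P(5/17, 38/85) = 262/85.

262/85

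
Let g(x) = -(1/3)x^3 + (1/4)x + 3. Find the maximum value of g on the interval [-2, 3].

Differentiating, g'(x) = -x^2 + 1/4; which vanishes at x = -1/2 and x = 1/2.
Evaluating at the critical points and endpoints: g(-2) = 31/6, g(-1/2) = 35/12, g(1/2) = 37/12, g(3) = -21/4.
Hence the absolute maximum is 31/6 at x = -2.

31/6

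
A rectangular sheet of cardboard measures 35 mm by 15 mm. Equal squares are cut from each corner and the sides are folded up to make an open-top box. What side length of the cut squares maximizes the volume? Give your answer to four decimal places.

3.2644

With cut size x, the volume is V(x) = x(35 − 2x)(15 − 2x) for 0 < x < 7.5.
V'(x) = 12x^2 − 200x + 525. Setting V'(x) = 0 gives x ≈ 3.2644 (the root in (0, 7.5)).
V''(x) = 24x − 200 is negative there, so this is the maximum; V ≈ 787.3251.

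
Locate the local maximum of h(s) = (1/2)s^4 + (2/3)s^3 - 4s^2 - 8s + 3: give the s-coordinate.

h'(s) = 2s^3 + 2s^2 - 8s - 8. Setting h'(s) = 0 gives s ∈ {-2, -1, 2}.
Second-derivative test with h''(s) = 6s^2 + 4s - 8: h''(-2) = 8 > 0 ⇒ local minimum; h''(-1) = -6 < 0 ⇒ local maximum; h''(2) = 24 > 0 ⇒ local minimum.
Thus h has its local maximum at s = -1, with value 41/6.

-1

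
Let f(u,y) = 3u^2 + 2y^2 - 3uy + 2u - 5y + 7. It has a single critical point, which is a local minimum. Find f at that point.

52/15

∂f/∂u = 6u - 3y + 2 = 0 and ∂f/∂y = -3u + 4y - 5 = 0, so (u, y) = (7/15, 8/5).
The Hessian has f_{uu} = 6, f_{yy} = 4, f_{uy} = -3, giving D = 15 > 0 with f_{uu} > 0, so the point is a local minimum.
f(7/15, 8/5) = 52/15.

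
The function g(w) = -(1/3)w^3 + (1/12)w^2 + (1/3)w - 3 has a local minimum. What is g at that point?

Critical points: g'(w) = -w^2 + (1/6)w + 1/3 vanishes at w = -1/2, 2/3.
Second-derivative test with g''(w) = -2w + 1/6: g''(-1/2) = 7/6 > 0 ⇒ local minimum; g''(2/3) = -7/6 < 0 ⇒ local maximum.
The local minimum is g(-1/2) = -149/48.

-149/48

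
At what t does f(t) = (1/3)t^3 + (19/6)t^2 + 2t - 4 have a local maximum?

-6

Critical points: f'(t) = t^2 + (19/3)t + 2 vanishes at t = -6, -1/3.
Second-derivative test with f''(t) = 2t + 19/3: f''(-6) = -17/3 < 0 ⇒ local maximum; f''(-1/3) = 17/3 > 0 ⇒ local minimum.
So the local maximum value is f(-6) = 26.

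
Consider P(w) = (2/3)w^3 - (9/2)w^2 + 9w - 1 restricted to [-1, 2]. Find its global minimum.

The derivative is 2w^2 - 9w + 9, whose only zero in [-1, 2] is w = 3/2.
Compare values at every candidate in [-1, 2]: P(-1) = -91/6; P(3/2) = 37/8; P(2) = 13/3.
Hence the absolute minimum is -91/6 at w = -1.

-91/6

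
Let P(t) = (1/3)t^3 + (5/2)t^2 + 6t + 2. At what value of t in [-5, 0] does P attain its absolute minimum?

P'(t) = t^2 + 5t + 6, which vanishes at t = -3 and t = -2.
Evaluating at the critical points and endpoints: P(-5) = -43/6, P(-3) = -5/2, P(-2) = -8/3, P(0) = 2.
So the minimum is P(-5) = -43/6.

-5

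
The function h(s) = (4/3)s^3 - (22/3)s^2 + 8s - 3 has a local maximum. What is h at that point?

h'(s) = 4s^2 - (44/3)s + 8 = 0 at s = 2/3, 3.
Since h''(s) = 8s - 44/3, we get h''(2/3) = -28/3 < 0 ⇒ local maximum; h''(3) = 28/3 > 0 ⇒ local minimum.
The local maximum is h(2/3) = -43/81.

-43/81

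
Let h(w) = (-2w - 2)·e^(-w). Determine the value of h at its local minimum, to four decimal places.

-2.0000

By the product rule, h'(w) = (2w)·e^(-w). Since e^(-w) > 0, the only critical point is w = 0.
h''(0) has the same sign as 2 > 0, so this is a local minimum.
h(0) = (-2)·e^(0) ≈ -2.0000.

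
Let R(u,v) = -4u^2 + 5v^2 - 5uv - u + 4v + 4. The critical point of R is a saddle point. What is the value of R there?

341/105

∂R/∂u = -8u - 5v - 1 = 0 and ∂R/∂v = -5u + 10v + 4 = 0, so (u, v) = (2/21, -37/105).
The Hessian has R_{uu} = -8, R_{vv} = 10, R_{uv} = -5, giving D = -105 < 0, so the point is a saddle point.
R(2/21, -37/105) = 341/105.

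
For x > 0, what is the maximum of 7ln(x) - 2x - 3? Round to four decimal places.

f'(x) = 7/x − 2 = 0 gives x = 7/2.
f''(x) = -7/x², which is negative for x > 0, so this is a local maximum.
f(7/2) = 7·ln(7/2) - 7 - 3 ≈ -1.2307.

-1.2307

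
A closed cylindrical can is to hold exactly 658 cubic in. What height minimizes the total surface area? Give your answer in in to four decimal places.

9.4271

With radius r and height h, πr²h = 658 so h = 658/(πr²), and S(r) = 2πr² + 2πrh = 2πr² + 2·658/r.
S'(r) = 4πr − 2·658/r² = 0 ⇒ r³ = 658/(2π), so r ≈ 4.7136 and h = 2r ≈ 9.4271.
S''(r) = 4π + 4·658/r³ > 0, so this is the minimum; S ≈ 418.7921.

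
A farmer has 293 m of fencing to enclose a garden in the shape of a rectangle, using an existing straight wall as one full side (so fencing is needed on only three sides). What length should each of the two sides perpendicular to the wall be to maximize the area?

Let the sides perpendicular to the wall have length x and the parallel side y, so 2x + y = 293 and the area is A = xy = x(293 − 2x).
A'(x) = 293 − 4x = 0 gives x = 293/4, and A''(x) = −4 < 0 confirms a maximum.
Then y = 293 − 2·293/4 = 293/2 and A = 85849/8.

293/4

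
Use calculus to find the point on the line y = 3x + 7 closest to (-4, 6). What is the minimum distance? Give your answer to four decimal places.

3.4785

Minimize D(x)^2 = (x + 4)^2 + (3x + 1)^2.
d/dx[D^2] = 2(x + 4) + 2·3·(3x + 1) = 0 ⇒ x = -7/10.
Then y = 49/10 and the distance is √(121/10) ≈ 3.4785.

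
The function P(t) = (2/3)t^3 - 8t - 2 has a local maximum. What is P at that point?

26/3

P'(t) = 2t^2 - 8 = 0 at t = -2, 2.
Second-derivative test with P''(t) = 4t: P''(-2) = -8 < 0 ⇒ local maximum; P''(2) = 8 > 0 ⇒ local minimum.
So the local maximum value is P(-2) = 26/3.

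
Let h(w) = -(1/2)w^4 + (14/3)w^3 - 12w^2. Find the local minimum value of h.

-45/2

h'(w) = -2w^3 + 14w^2 - 24w = 0 at w = 0, 3, 4.
Since h''(w) = -6w^2 + 28w - 24, we get h''(0) = -24 < 0 ⇒ local maximum; h''(3) = 6 > 0 ⇒ local minimum; h''(4) = -8 < 0 ⇒ local maximum.
The local minimum is h(3) = -45/2.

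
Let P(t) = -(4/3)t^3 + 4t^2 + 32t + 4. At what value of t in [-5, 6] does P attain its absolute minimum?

Differentiating, P'(t) = -4t^2 + 8t + 32; which vanishes at t = -2 and t = 4.
Candidates: P(-5) = 332/3; P(-2) = -100/3; P(4) = 332/3; P(6) = 52.
The minimum over the interval is -100/3, attained at t = -2.

-2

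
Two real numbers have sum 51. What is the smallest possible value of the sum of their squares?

With a + b = 51, a^2 + b^2 = a^2 + (51 − a)^2.
The derivative 2a − 2(51 − a) = 4a − 102 vanishes at a = 51/2; second derivative 4 > 0, a minimum.
The minimum is 2·(51/2)^2 = 2601/2.

2601/2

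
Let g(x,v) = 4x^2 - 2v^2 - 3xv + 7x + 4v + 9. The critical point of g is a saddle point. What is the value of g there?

419/41

∂g/∂x = 8x - 3v + 7 = 0 and ∂g/∂v = -3x - 4v + 4 = 0, so (x, v) = (-16/41, 53/41).
The Hessian has g_{xx} = 8, g_{vv} = -4, g_{xv} = -3, giving D = -41 < 0, so the point is a saddle point.
g(-16/41, 53/41) = 419/41.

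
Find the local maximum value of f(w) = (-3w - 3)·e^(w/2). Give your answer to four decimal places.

f'(w) = (-3)·e^(w/2) + (-3w - 3)·(1/2)·e^(w/2) = (-(3/2)w - 9/2)·e^(w/2). Since e^(w/2) > 0, the only critical point is w = -3.
f''(-3) has the same sign as -3/2 < 0, so this is a local maximum.
f(-3) = (6)·e^(-3/2) ≈ 1.3388.

1.3388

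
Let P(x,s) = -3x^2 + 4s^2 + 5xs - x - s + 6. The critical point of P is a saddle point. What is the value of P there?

∂P/∂x = -6x + 5s - 1 = 0 and ∂P/∂s = 5x + 8s - 1 = 0, so (x, s) = (-3/73, 11/73).
The Hessian has P_{xx} = -6, P_{ss} = 8, P_{xs} = 5, giving D = -73 < 0, so the point is a saddle point.
P(-3/73, 11/73) = 434/73.

434/73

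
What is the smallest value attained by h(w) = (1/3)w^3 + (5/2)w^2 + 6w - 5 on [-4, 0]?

h'(w) = w^2 + 5w + 6, which vanishes at w = -3 and w = -2.
Candidates: h(-4) = -31/3, h(-3) = -19/2, h(-2) = -29/3, h(0) = -5.
Hence the absolute minimum is -31/3 at w = -4.

-31/3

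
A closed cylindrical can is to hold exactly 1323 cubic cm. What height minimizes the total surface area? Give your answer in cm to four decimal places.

11.8984

With radius r and height h, πr²h = 1323 so h = 1323/(πr²), and S(r) = 2πr² + 2πrh = 2πr² + 2·1323/r.
S'(r) = 4πr − 2·1323/r² = 0 ⇒ r³ = 1323/(2π), so r ≈ 5.9492 and h = 2r ≈ 11.8984.
S''(r) = 4π + 4·1323/r³ > 0, so this is the minimum; S ≈ 667.1463.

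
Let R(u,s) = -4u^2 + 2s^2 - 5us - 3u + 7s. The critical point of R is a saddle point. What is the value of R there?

-283/57

∂R/∂u = -8u - 5s - 3 = 0 and ∂R/∂s = -5u + 4s + 7 = 0, so (u, s) = (23/57, -71/57).
The Hessian has R_{uu} = -8, R_{ss} = 4, R_{us} = -5, giving D = -57 < 0, so the point is a saddle point.
R(23/57, -71/57) = -283/57.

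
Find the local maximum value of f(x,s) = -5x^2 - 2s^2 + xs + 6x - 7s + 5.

470/39

∂f/∂x = -10x + s + 6 = 0 and ∂f/∂s = x - 4s - 7 = 0, so (x, s) = (17/39, -64/39).
The Hessian has f_{xx} = -10, f_{ss} = -4, f_{xs} = 1, giving D = 39 > 0 with f_{xx} < 0, so the point is a local maximum.
f(17/39, -64/39) = 470/39.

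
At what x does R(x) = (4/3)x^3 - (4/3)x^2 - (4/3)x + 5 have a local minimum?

1

R'(x) = 4x^2 - (8/3)x - 4/3 = 0 at x = -1/3, 1.
R''(x) = 8x - 8/3. R''(-1/3) = -16/3 < 0 ⇒ local maximum; R''(1) = 16/3 > 0 ⇒ local minimum.
Thus R has its local minimum at x = 1, with value 11/3.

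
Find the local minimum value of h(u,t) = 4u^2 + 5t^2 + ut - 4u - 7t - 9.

-959/79

∂h/∂u = 8u + t - 4 = 0 and ∂h/∂t = u + 10t - 7 = 0, so (u, t) = (33/79, 52/79).
The Hessian has h_{uu} = 8, h_{tt} = 10, h_{ut} = 1, giving D = 79 > 0 with h_{uu} > 0, so the point is a local minimum.
h(33/79, 52/79) = -959/79.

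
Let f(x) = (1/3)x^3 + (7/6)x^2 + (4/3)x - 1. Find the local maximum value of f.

f'(x) = x^2 + (7/3)x + 4/3. Setting f'(x) = 0 gives x ∈ {-4/3, -1}.
f''(x) = 2x + 7/3. f''(-4/3) = -1/3 < 0 ⇒ local maximum; f''(-1) = 1/3 > 0 ⇒ local minimum.
So the local maximum value is f(-4/3) = -121/81.

-121/81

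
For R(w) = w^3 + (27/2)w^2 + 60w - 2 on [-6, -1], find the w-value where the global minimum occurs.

Differentiating, R'(w) = 3w^2 + 27w + 60; which vanishes at w = -5 and w = -4.
Compare values at every candidate in [-6, -1]: R(-6) = -92, R(-5) = -179/2, R(-4) = -90, R(-1) = -99/2.
So the minimum is R(-6) = -92.

-6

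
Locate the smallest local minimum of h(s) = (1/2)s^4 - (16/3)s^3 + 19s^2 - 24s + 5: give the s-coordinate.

1

Critical points: h'(s) = 2s^3 - 16s^2 + 38s - 24 vanishes at s = 1, 3, 4.
Since h''(s) = 6s^2 - 32s + 38, we get h''(1) = 12 > 0 ⇒ local minimum; h''(3) = -4 < 0 ⇒ local maximum; h''(4) = 6 > 0 ⇒ local minimum.
Thus h has its smallest local minimum at s = 1, with value -29/6.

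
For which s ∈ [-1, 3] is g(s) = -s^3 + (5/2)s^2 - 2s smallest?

3

The derivative is -3s^2 + 5s - 2, which vanishes at s = 2/3 and s = 1.
Evaluating at the critical points and endpoints: g(-1) = 11/2,  g(2/3) = -14/27,  g(1) = -1/2,  g(3) = -21/2.
So the minimum is g(3) = -21/2.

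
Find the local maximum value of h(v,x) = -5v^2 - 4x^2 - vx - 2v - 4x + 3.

325/79

∂h/∂v = -10v - x - 2 = 0 and ∂h/∂x = -v - 8x - 4 = 0, so (v, x) = (-12/79, -38/79).
The Hessian has h_{vv} = -10, h_{xx} = -8, h_{vx} = -1, giving D = 79 > 0 with h_{vv} < 0, so the point is a local maximum.
h(-12/79, -38/79) = 325/79.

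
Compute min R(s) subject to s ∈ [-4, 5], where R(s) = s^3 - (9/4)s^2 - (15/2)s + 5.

-65

The derivative is 3s^2 - (9/2)s - 15/2, which vanishes at s = -1 and s = 5/2.
Evaluating at the critical points and endpoints: R(-4) = -65; R(-1) = 37/4; R(5/2) = -195/16; R(5) = 145/4.
Hence the absolute minimum is -65 at s = -4.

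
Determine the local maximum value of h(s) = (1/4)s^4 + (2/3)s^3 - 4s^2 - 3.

Critical points: h'(s) = s^3 + 2s^2 - 8s vanishes at s = -4, 0, 2.
h''(s) = 3s^2 + 4s - 8. h''(-4) = 24 > 0 ⇒ local minimum; h''(0) = -8 < 0 ⇒ local maximum; h''(2) = 12 > 0 ⇒ local minimum.
Thus h has its local maximum at s = 0, with value -3.

-3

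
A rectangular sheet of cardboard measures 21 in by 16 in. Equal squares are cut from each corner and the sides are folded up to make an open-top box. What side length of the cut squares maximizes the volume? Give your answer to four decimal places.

With cut size x, the volume is V(x) = x(21 − 2x)(16 − 2x) for 0 < x < 8.
V'(x) = 12x^2 − 148x + 336. Setting V'(x) = 0 gives x ≈ 3.0000 (the root in (0, 8)).
V''(x) = 24x − 148 is negative there, so this is the maximum; V ≈ 450.0000.

3.0000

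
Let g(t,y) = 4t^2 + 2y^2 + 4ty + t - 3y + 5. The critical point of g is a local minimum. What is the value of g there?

15/8

∂g/∂t = 8t + 4y + 1 = 0 and ∂g/∂y = 4t + 4y - 3 = 0, so (t, y) = (-1, 7/4).
The Hessian has g_{tt} = 8, g_{yy} = 4, g_{ty} = 4, giving D = 16 > 0 with g_{tt} > 0, so the point is a local minimum.
g(-1, 7/4) = 15/8.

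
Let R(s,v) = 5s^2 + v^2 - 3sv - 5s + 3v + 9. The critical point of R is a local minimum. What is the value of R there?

∂R/∂s = 10s - 3v - 5 = 0 and ∂R/∂v = -3s + 2v + 3 = 0, so (s, v) = (1/11, -15/11).
The Hessian has R_{ss} = 10, R_{vv} = 2, R_{sv} = -3, giving D = 11 > 0 with R_{ss} > 0, so the point is a local minimum.
R(1/11, -15/11) = 74/11.

74/11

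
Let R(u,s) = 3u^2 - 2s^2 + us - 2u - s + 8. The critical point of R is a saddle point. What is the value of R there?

193/25

∂R/∂u = 6u + s - 2 = 0 and ∂R/∂s = u - 4s - 1 = 0, so (u, s) = (9/25, -4/25).
The Hessian has R_{uu} = 6, R_{ss} = -4, R_{us} = 1, giving D = -25 < 0, so the point is a saddle point.
R(9/25, -4/25) = 193/25.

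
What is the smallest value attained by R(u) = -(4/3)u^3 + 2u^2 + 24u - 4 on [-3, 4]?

-100/3

R'(u) = -4u^2 + 4u + 24, which vanishes at u = -2 and u = 3.
Evaluating at the critical points and endpoints: R(-3) = -22; R(-2) = -100/3; R(3) = 50; R(4) = 116/3.
Hence the absolute minimum is -100/3 at u = -2.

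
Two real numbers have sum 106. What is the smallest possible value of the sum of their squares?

5618

With a + b = 106, a^2 + b^2 = a^2 + (106 − a)^2.
The derivative 2a − 2(106 − a) = 4a − 212 vanishes at a = 53; second derivative 4 > 0, a minimum.
The minimum is 2·(53)^2 = 5618.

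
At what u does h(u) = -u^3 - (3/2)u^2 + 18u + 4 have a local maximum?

2

h'(u) = -3u^2 - 3u + 18 = 0 at u = -3, 2.
Second-derivative test with h''(u) = -6u - 3: h''(-3) = 15 > 0 ⇒ local minimum; h''(2) = -15 < 0 ⇒ local maximum.
Thus h has its local maximum at u = 2, with value 26.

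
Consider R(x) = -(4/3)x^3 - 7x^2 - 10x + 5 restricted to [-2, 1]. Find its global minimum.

-40/3

Differentiating, R'(x) = -4x^2 - 14x - 10; whose only zero in [-2, 1] is x = -1.
Compare values at every candidate in [-2, 1]: R(-2) = 23/3; R(-1) = 28/3; R(1) = -40/3.
So the minimum is R(1) = -40/3.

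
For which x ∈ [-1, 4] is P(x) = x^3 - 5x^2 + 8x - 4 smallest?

The derivative is 3x^2 - 10x + 8, which vanishes at x = 4/3 and x = 2.
Candidates: P(-1) = -18; P(4/3) = 4/27; P(2) = 0; P(4) = 12.
The minimum over the interval is -18, attained at x = -1.

-1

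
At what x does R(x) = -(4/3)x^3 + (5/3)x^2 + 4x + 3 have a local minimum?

-2/3

R'(x) = -4x^2 + (10/3)x + 4 = 0 at x = -2/3, 3/2.
Since R''(x) = -8x + 10/3, we get R''(-2/3) = 26/3 > 0 ⇒ local minimum; R''(3/2) = -26/3 < 0 ⇒ local maximum.
So the local minimum value is R(-2/3) = 119/81.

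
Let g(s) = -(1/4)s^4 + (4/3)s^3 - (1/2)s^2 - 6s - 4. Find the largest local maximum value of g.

-1/12

g'(s) = -s^3 + 4s^2 - s - 6. Setting g'(s) = 0 gives s ∈ {-1, 2, 3}.
g''(s) = -3s^2 + 8s - 1. g''(-1) = -12 < 0 ⇒ local maximum; g''(2) = 3 > 0 ⇒ local minimum; g''(3) = -4 < 0 ⇒ local maximum.
Thus g has its largest local maximum at s = -1, with value -1/12.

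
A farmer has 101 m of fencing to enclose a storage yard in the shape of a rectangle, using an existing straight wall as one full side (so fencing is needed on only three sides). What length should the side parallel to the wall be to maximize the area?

Let the sides perpendicular to the wall have length x and the parallel side y, so 2x + y = 101 and the area is A = xy = x(101 − 2x).
A'(x) = 101 − 4x = 0 gives x = 101/4, and A''(x) = −4 < 0 confirms a maximum.
Then y = 101 − 2·101/4 = 101/2 and A = 10201/8.

101/2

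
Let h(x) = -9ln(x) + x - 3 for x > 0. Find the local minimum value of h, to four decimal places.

-13.7750

h'(x) = -9/x + 1 = 0 gives x = 9.
h''(x) = 9/x², which is positive for x > 0, so this is a local minimum.
h(9) = -9·ln(9) + 9 - 3 ≈ -13.7750.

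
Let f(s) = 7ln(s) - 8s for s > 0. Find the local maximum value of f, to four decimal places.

f'(s) = 7/s − 8 = 0 gives s = 7/8.
f''(s) = -7/s², which is negative for s > 0, so this is a local maximum.
f(7/8) = 7·ln(7/8) - 7 ≈ -7.9347.

-7.9347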